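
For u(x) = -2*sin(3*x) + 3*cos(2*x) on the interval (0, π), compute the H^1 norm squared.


||u||_{H^1(0,π)}^2 = -72 + 85*π/2

u'(x) = -6*sin(2*x) - 6*cos(3*x).
Expand u² and (u')² and integrate term by term on (0, π), using: for integers n ≥ 1, ∫_0^π sin²(nx) dx = ∫_0^π cos²(nx) dx = π/2; for n ≠ n', ∫_0^π sin(nx)sin(n'x) dx = ∫_0^π cos(nx)cos(n'x) dx = 0; and by product-to-sum, ∫_0^π sin(nx)cos(n'x) dx = ½∫_0^π [sin((n+n')x) + sin((n−n')x)] dx, which is 0 when n+n' is even and 2n/(n²−n'²) when n+n' is odd (it need not vanish on (0, π)).
  u² squared terms: (-2)²·∫sin(3x)² dx = 4·π/2 = 2*π;  (3)²·∫cos(2x)² dx = 9·π/2 = 9*π/2.
  u² cross terms: 2·(-2)·(3)·∫sin(3x)·cos(2x) dx = -12·(6/5) = -72/5.
  So ∫_0^π u² dx = 2*π + 9*π/2 − 72/5 = -72/5 + 13*π/2.
  (u')² squared terms: (-6)²·∫cos(3x)² dx = 36·π/2 = 18*π;  (-6)²·∫sin(2x)² dx = 36·π/2 = 18*π.
  (u')² cross terms: 2·(-6)·(-6)·∫cos(3x)·sin(2x) dx = 72·(-4/5) = -288/5.
  So ∫_0^π (u')² dx = 18*π + 18*π − 288/5 = -288/5 + 36*π.
||u||_{H^1}^2 = (-72/5 + 13*π/2) + (-288/5 + 36*π) = -72 + 85*π/2.


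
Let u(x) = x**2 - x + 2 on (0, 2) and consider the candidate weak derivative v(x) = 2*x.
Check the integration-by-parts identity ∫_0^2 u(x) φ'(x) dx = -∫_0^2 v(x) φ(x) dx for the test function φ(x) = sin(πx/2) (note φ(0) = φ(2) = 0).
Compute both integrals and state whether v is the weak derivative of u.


LHS = -4/π, RHS = -8/π. No, v is not the weak derivative of u.

u(x) = x**2 - x + 2, classical derivative u'(x) = 2*x - 1.
φ(x) = sin(πx/2), so φ'(x) = π*cos(π*x/2)/2.
Note φ(0) = φ(2) = 0, so the boundary term u·φ vanishes.
LHS = ∫_0^2 u(x) φ'(x) dx = ∫_0^2 (π*x^2*cos(π*x/2)/2 - π*x*cos(π*x/2)/2 + π*cos(π*x/2)) dx. Term by term:
  ∫_0^2 π*cos(π*x/2) dx = 0;  ∫_0^2 π*x^2*cos(π*x/2)/2 dx = -8/π;  ∫_0^2 -π*x*cos(π*x/2)/2 dx = 4/π.
Sum: 0 − 8/π + 4/π = -4/π.
So LHS = -4/π.
∫_0^2 v(x) φ(x) dx = ∫_0^2 (2*x*sin(π*x/2)) dx. Term by term:
  ∫_0^2 2*x*sin(π*x/2) dx = 8/π.
So RHS = -∫_0^2 v(x) φ(x) dx = -8/π.
LHS − RHS = 4/π ≠ 0, so the identity fails.
(For a valid weak derivative the identity must hold for EVERY test function, in particular this one. The failure shows v is NOT the weak derivative of u.)
Correct weak derivative would be u'(x) = 2*x - 1.


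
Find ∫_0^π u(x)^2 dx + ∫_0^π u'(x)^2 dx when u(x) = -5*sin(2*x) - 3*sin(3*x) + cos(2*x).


||u||_{H^1(0,π)}^2 = -36 + 110*π

u'(x) = -2*sin(2*x) - 10*cos(2*x) - 9*cos(3*x).
Expand u² and (u')² and integrate term by term on (0, π), using: for integers n ≥ 1, ∫_0^π sin²(nx) dx = ∫_0^π cos²(nx) dx = π/2; for n ≠ n', ∫_0^π sin(nx)sin(n'x) dx = ∫_0^π cos(nx)cos(n'x) dx = 0; and by product-to-sum, ∫_0^π sin(nx)cos(n'x) dx = ½∫_0^π [sin((n+n')x) + sin((n−n')x)] dx, which is 0 when n+n' is even and 2n/(n²−n'²) when n+n' is odd (it need not vanish on (0, π)).
  u² squared terms: (-5)²·∫sin(2x)² dx = 25·π/2 = 25*π/2;  (-3)²·∫sin(3x)² dx = 9·π/2 = 9*π/2;  (1)²·∫cos(2x)² dx = 1·π/2 = π/2.
  u² cross terms: 2·(-5)·(-3)·∫sin(2x)·sin(3x) dx = 30·(0) = 0;  2·(-5)·(1)·∫sin(2x)·cos(2x) dx = -10·(0) = 0;  2·(-3)·(1)·∫sin(3x)·cos(2x) dx = -6·(6/5) = -36/5.
  So ∫_0^π u² dx = 25*π/2 + 9*π/2 + π/2 + 0 + 0 − 36/5 = -36/5 + 35*π/2.
  (u')² squared terms: (-10)²·∫cos(2x)² dx = 100·π/2 = 50*π;  (-9)²·∫cos(3x)² dx = 81·π/2 = 81*π/2;  (-2)²·∫sin(2x)² dx = 4·π/2 = 2*π.
  (u')² cross terms: 2·(-10)·(-9)·∫cos(2x)·cos(3x) dx = 180·(0) = 0;  2·(-10)·(-2)·∫cos(2x)·sin(2x) dx = 40·(0) = 0;  2·(-9)·(-2)·∫cos(3x)·sin(2x) dx = 36·(-4/5) = -144/5.
  So ∫_0^π (u')² dx = 50*π + 81*π/2 + 2*π + 0 + 0 − 144/5 = -144/5 + 185*π/2.
||u||_{H^1}^2 = (-36/5 + 35*π/2) + (-144/5 + 185*π/2) = -36 + 110*π.


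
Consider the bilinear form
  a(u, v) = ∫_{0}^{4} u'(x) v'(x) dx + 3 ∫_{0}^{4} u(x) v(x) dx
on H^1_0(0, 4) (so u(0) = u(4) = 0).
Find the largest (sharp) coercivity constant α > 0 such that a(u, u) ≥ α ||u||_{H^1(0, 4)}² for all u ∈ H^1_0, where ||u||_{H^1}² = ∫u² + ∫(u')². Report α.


α = 1

Coercivity of a(·,·) on H^1_0(0, 4) means a(u, u) ≥ α ||u||_{H^1}² for every u ∈ H^1_0.
The interval has length L = 4, and Poincaré/coercivity depend only on L. Here a(u, u) = ∫(u')² + (3)·∫u².
Here c = 3 ≥ 1, so a(u,u) = ∫(u')² + c∫u² ≥ ∫(u')² + ∫u² = ||u||_{H^1}², i.e. α = 1 works. No larger α is possible: a(u,u) ≥ α||u||_{H^1}² means (1−α)∫(u')² ≥ (α−c)∫u², and for the modes u_n = sin(nπ(x−x₀)/L) (x₀ the left endpoint) one has ∫u_n²/∫(u_n')² = (L/(nπ))² → 0, so a(u_n,u_n)/||u_n||_{H^1}² → 1. Hence the optimal constant is α = 1.
Therefore α = 1.


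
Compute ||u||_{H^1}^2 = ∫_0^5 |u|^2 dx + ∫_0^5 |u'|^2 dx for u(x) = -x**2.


||u||_{H^1}^2 = 2375/3

The H^1 norm (squared) on an interval (0, L) is
  ||u||_{H^1}^2 = ∫_0^L u(x)^2 dx + ∫_0^L u'(x)^2 dx.
Compute u'(x) = -2*x.
Then u(x)^2 = x**4 and u'(x)^2 = 4*x**2.
Integrate each monomial from 0 to 5 using ∫_0^5 c·x^n dx = c·5^(n+1)/(n+1):
  ∫_0^5 u(x)^2 dx = ∫_0^5 (x^4) dx. Term by term:
    ∫_0^5 x^4 dx = 625.
  ∫_0^5 u'(x)^2 dx = ∫_0^5 (4*x^2) dx. Term by term:
    ∫_0^5 4*x^2 dx = 500/3.
Adding: ||u||_{H^1}^2 = 625 + 500/3 = 2375/3.


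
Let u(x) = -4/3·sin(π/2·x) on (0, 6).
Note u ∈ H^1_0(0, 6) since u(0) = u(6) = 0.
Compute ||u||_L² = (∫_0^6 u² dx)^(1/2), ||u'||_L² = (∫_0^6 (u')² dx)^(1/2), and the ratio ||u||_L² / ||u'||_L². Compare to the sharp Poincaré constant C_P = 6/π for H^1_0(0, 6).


||u||_L² / ||u'||_L² = 2/π < C_P = 6/π.

u(x) = -4/3·sin(π/2·x), so u'(x) = -2*π*cos(π*x/2)/3.
Writing u(x) = A·sin(kπx/L) with A = -4/3 and k = 3, use ∫_0^L sin²(kπx/L) dx = L/2 and ∫_0^L cos²(kπx/L) dx = L/2.
u² = 16/9·sin²(π/2·x) and (u')² = 4*π^2/9·cos²(π/2·x), and each of sin², cos² integrates to L/2 = 3 over (0, 6).
∫_0^6 u² dx = 16/3, so ||u||_L² = 4*sqrt(3)/3.
∫_0^6 (u')² dx = 4*π^2/3, so ||u'||_L² = 2*sqrt(3)*π/3.
Ratio ||u||_L² / ||u'||_L² = 2/π.
Sharp Poincaré constant on H^1_0(0, 6) is C_P = L/π = 6/π, achieved by sin(π/6·x).
This is the k = 3 harmonic; the ratio L/(kπ) is strictly less than C_P = L/π, consistent with the sharp inequality ||u||_L² ≤ C_P ||u'||_L².


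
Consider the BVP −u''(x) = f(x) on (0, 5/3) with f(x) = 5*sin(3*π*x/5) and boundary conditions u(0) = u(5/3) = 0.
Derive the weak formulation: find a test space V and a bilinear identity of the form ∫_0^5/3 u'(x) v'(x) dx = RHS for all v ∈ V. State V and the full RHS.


V = H^1_0(0, 5/3) (so v(0) = v(5/3) = 0); weak form: ∫_0^5/3 u'v' dx = ∫_0^5/3 (5*sin(3*π*x/5)) v dx for all v ∈ V.

Multiply both sides by a test function v and integrate from 0 to 5/3:
  ∫_0^5/3 −u''(x) v(x) dx = ∫_0^5/3 f(x) v(x) dx.
Integrate the LHS by parts once:
  ∫_0^5/3 −u'' v dx = −[u'(x) v(x)]_0^5/3 + ∫_0^5/3 u'(x) v'(x) dx.
Thus ∫_0^5/3 u'(x) v'(x) dx = ∫_0^5/3 f(x) v(x) dx + [u'(x) v(x)]_0^5/3.
Choose V so that boundary terms are either known or forced to vanish.
u is Dirichlet: u(0) = u(5/3) = 0. Let V = H^1_0(0, 5/3); then v(0) = v(5/3) = 0, and [u' v]_0^5/3 = 0.
Weak formulation: find u (satisfying any essential BC) such that ∫_0^5/3 u'(x) v'(x) dx = ∫_0^5/3 f v dx for all v ∈ V.
Substituting f(x) = 5*sin(3*π*x/5), the right-hand side is ∫_0^5/3 (5*sin(3*π*x/5)) v dx.


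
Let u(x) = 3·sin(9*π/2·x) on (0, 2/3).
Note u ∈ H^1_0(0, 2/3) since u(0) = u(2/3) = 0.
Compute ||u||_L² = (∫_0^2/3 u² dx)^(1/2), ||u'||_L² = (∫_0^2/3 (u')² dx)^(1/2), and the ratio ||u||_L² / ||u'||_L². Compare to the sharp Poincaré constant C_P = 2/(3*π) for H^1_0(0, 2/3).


||u||_L² / ||u'||_L² = 2/(9*π) < C_P = 2/(3*π).

u(x) = 3·sin(9*π/2·x), so u'(x) = 27*π*cos(9*π*x/2)/2.
Writing u(x) = A·sin(kπx/L) with A = 3 and k = 3, use ∫_0^L sin²(kπx/L) dx = L/2 and ∫_0^L cos²(kπx/L) dx = L/2.
u² = 9·sin²(9*π/2·x) and (u')² = 729*π^2/4·cos²(9*π/2·x), and each of sin², cos² integrates to L/2 = 1/3 over (0, 2/3).
∫_0^2/3 u² dx = 3, so ||u||_L² = sqrt(3).
∫_0^2/3 (u')² dx = 243*π^2/4, so ||u'||_L² = 9*sqrt(3)*π/2.
Ratio ||u||_L² / ||u'||_L² = 2/(9*π).
Sharp Poincaré constant on H^1_0(0, 2/3) is C_P = L/π = 2/(3*π), achieved by sin(3*π/2·x).
This is the k = 3 harmonic; the ratio L/(kπ) is strictly less than C_P = L/π, consistent with the sharp inequality ||u||_L² ≤ C_P ||u'||_L².


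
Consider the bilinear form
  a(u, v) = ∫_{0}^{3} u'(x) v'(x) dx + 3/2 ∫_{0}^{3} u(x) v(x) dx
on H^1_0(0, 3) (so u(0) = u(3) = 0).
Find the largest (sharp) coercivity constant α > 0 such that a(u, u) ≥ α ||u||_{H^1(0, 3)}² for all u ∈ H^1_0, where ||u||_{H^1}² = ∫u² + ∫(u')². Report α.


α = 1

Coercivity of a(·,·) on H^1_0(0, 3) means a(u, u) ≥ α ||u||_{H^1}² for every u ∈ H^1_0.
The interval has length L = 3, and Poincaré/coercivity depend only on L. Here a(u, u) = ∫(u')² + (3/2)·∫u².
Here c = 3/2 ≥ 1, so a(u,u) = ∫(u')² + c∫u² ≥ ∫(u')² + ∫u² = ||u||_{H^1}², i.e. α = 1 works. No larger α is possible: a(u,u) ≥ α||u||_{H^1}² means (1−α)∫(u')² ≥ (α−c)∫u², and for the modes u_n = sin(nπ(x−x₀)/L) (x₀ the left endpoint) one has ∫u_n²/∫(u_n')² = (L/(nπ))² → 0, so a(u_n,u_n)/||u_n||_{H^1}² → 1. Hence the optimal constant is α = 1.
Therefore α = 1.


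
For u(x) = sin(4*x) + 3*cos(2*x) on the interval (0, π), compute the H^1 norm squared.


||u||_{H^1(0,π)}^2 = 31*π

u'(x) = -6*sin(2*x) + 4*cos(4*x).
Expand u² and (u')² and integrate term by term on (0, π), using: for integers n ≥ 1, ∫_0^π sin²(nx) dx = ∫_0^π cos²(nx) dx = π/2; for n ≠ n', ∫_0^π sin(nx)sin(n'x) dx = ∫_0^π cos(nx)cos(n'x) dx = 0; and by product-to-sum, ∫_0^π sin(nx)cos(n'x) dx = ½∫_0^π [sin((n+n')x) + sin((n−n')x)] dx, which is 0 when n+n' is even and 2n/(n²−n'²) when n+n' is odd (it need not vanish on (0, π)).
  u² squared terms: (3)²·∫cos(2x)² dx = 9·π/2 = 9*π/2;  (1)²·∫sin(4x)² dx = 1·π/2 = π/2.
  u² cross terms: 2·(3)·(1)·∫cos(2x)·sin(4x) dx = 6·(0) = 0.
  So ∫_0^π u² dx = 9*π/2 + π/2 + 0 = 5*π.
  (u')² squared terms: (-6)²·∫sin(2x)² dx = 36·π/2 = 18*π;  (4)²·∫cos(4x)² dx = 16·π/2 = 8*π.
  (u')² cross terms: 2·(-6)·(4)·∫sin(2x)·cos(4x) dx = -48·(0) = 0.
  So ∫_0^π (u')² dx = 18*π + 8*π + 0 = 26*π.
||u||_{H^1}^2 = (5*π) + (26*π) = 31*π.


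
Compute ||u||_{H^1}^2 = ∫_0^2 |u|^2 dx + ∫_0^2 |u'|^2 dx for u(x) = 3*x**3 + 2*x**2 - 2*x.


||u||_{H^1}^2 = 99656/105

The H^1 norm (squared) on an interval (0, L) is
  ||u||_{H^1}^2 = ∫_0^L u(x)^2 dx + ∫_0^L u'(x)^2 dx.
Compute u'(x) = 9*x**2 + 4*x - 2.
Then u(x)^2 = 9*x**6 + 12*x**5 - 8*x**4 - 8*x**3 + 4*x**2 and u'(x)^2 = 81*x**4 + 72*x**3 - 20*x**2 - 16*x + 4.
Integrate each monomial from 0 to 2 using ∫_0^2 c·x^n dx = c·2^(n+1)/(n+1):
  ∫_0^2 u(x)^2 dx = ∫_0^2 (9*x^6 + 12*x^5 - 8*x^4 - 8*x^3 + 4*x^2) dx. Term by term:
    ∫_0^2 9*x^6 dx = 1152/7;  ∫_0^2 12*x^5 dx = 128;  ∫_0^2 -8*x^4 dx = -256/5;
    ∫_0^2 -8*x^3 dx = -32;  ∫_0^2 4*x^2 dx = 32/3.
  Sum: 1152/7 + 128 − 256/5 − 32 + 32/3 = 23104/105.
  ∫_0^2 u'(x)^2 dx = ∫_0^2 (81*x^4 + 72*x^3 - 20*x^2 - 16*x + 4) dx. Term by term:
    ∫_0^2 81*x^4 dx = 2592/5;  ∫_0^2 72*x^3 dx = 288;  ∫_0^2 -20*x^2 dx = -160/3;
    ∫_0^2 -16*x dx = -32;  ∫_0^2 4 dx = 8.
  Sum: 2592/5 + 288 − 160/3 − 32 + 8 = 10936/15.
Adding: ||u||_{H^1}^2 = 23104/105 + 10936/15 = 99656/105.


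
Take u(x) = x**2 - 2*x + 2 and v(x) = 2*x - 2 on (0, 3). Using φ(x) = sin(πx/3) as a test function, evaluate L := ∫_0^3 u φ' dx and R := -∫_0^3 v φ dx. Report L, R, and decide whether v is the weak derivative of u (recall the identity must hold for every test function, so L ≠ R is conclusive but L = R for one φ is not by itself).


LHS = -6/π, RHS = -6/π. Yes, v = u' weakly.

u(x) = x**2 - 2*x + 2, classical derivative u'(x) = 2*x - 2.
φ(x) = sin(πx/3), so φ'(x) = π*cos(π*x/3)/3.
Note φ(0) = φ(3) = 0, so the boundary term u·φ vanishes.
LHS = ∫_0^3 u(x) φ'(x) dx = ∫_0^3 (π*x^2*cos(π*x/3)/3 - 2*π*x*cos(π*x/3)/3 + 2*π*cos(π*x/3)/3) dx. Term by term:
  ∫_0^3 2*π*cos(π*x/3)/3 dx = 0;  ∫_0^3 -2*π*x*cos(π*x/3)/3 dx = 12/π;  ∫_0^3 π*x^2*cos(π*x/3)/3 dx = -18/π.
Sum: 0 + 12/π − 18/π = -6/π.
So LHS = -6/π.
∫_0^3 v(x) φ(x) dx = ∫_0^3 (2*x*sin(π*x/3) - 2*sin(π*x/3)) dx. Term by term:
  ∫_0^3 -2*sin(π*x/3) dx = -12/π;  ∫_0^3 2*x*sin(π*x/3) dx = 18/π.
Sum: -12/π + 18/π = 6/π.
So RHS = -∫_0^3 v(x) φ(x) dx = -6/π.
LHS = RHS, so the identity holds for this test φ.
Moreover u is smooth here and v(x) = u'(x) = 2*x - 2 pointwise, so the identity holds for every test function. Hence v is the weak derivative of u.


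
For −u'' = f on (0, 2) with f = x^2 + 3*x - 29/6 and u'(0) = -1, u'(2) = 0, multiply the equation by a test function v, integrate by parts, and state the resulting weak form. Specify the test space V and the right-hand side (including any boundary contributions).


V = H^1(0, 2) (v unrestricted at boundary; u is determined up to an additive constant); weak form: ∫_0^2 u'v' dx = ∫_0^2 (x^2 + 3*x - 29/6) v dx + v(0) for all v ∈ V.

Multiply both sides by a test function v and integrate from 0 to 2:
  ∫_0^2 −u''(x) v(x) dx = ∫_0^2 f(x) v(x) dx.
Integrate the LHS by parts once:
  ∫_0^2 −u'' v dx = −[u'(x) v(x)]_0^2 + ∫_0^2 u'(x) v'(x) dx.
Thus ∫_0^2 u'(x) v'(x) dx = ∫_0^2 f(x) v(x) dx + [u'(x) v(x)]_0^2.
Choose V so that boundary terms are either known or forced to vanish.
u has inhomogeneous Neumann u'(0) = -1, u'(2) = 0. [u' v]_0^2 = (0)·v(2) − (-1)·v(0) = v(0). Take V = H^1(0, 2); boundary term becomes part of RHS.
Weak formulation: find u (satisfying any essential BC) such that ∫_0^2 u'(x) v'(x) dx = ∫_0^2 f v dx + v(0) for all v ∈ V (Neumann data are natural BCs: they enter the RHS as boundary terms).
Substituting f(x) = x^2 + 3*x - 29/6, the right-hand side is ∫_0^2 (x^2 + 3*x - 29/6) v dx + v(0).
Compatibility check (pure Neumann): taking v ≡ 1 ∈ V gives 0 = ∫_0^2 f dx + (0) − (-1), i.e. ∫_0^2 f dx must equal u'(0) − u'(2) = -1. Indeed ∫_0^2 (x^2 + 3*x - 29/6) dx = -1, so the data are compatible. The solution is then unique only up to an additive constant (fix it e.g. by requiring ∫_0^2 u dx = 0).


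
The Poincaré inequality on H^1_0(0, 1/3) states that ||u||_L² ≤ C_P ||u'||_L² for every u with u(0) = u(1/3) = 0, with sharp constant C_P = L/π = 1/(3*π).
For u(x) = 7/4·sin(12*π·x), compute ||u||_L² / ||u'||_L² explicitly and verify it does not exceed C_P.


||u||_L² / ||u'||_L² = 1/(12*π) < C_P = 1/(3*π).

u(x) = 7/4·sin(12*π·x), so u'(x) = 21*π*cos(12*π*x).
Writing u(x) = A·sin(kπx/L) with A = 7/4 and k = 4, use ∫_0^L sin²(kπx/L) dx = L/2 and ∫_0^L cos²(kπx/L) dx = L/2.
u² = 49/16·sin²(12*π·x) and (u')² = 441*π^2·cos²(12*π·x), and each of sin², cos² integrates to L/2 = 1/6 over (0, 1/3).
∫_0^1/3 u² dx = 49/96, so ||u||_L² = 7*sqrt(6)/24.
∫_0^1/3 (u')² dx = 147*π^2/2, so ||u'||_L² = 7*sqrt(6)*π/2.
Ratio ||u||_L² / ||u'||_L² = 1/(12*π).
Sharp Poincaré constant on H^1_0(0, 1/3) is C_P = L/π = 1/(3*π), achieved by sin(3*π·x).
This is the k = 4 harmonic; the ratio L/(kπ) is strictly less than C_P = L/π, consistent with the sharp inequality ||u||_L² ≤ C_P ||u'||_L².


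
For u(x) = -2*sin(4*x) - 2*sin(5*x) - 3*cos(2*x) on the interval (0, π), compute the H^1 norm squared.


||u||_{H^1(0,π)}^2 = 200/7 + 217*π/2

u'(x) = 6*sin(2*x) - 8*cos(4*x) - 10*cos(5*x).
Expand u² and (u')² and integrate term by term on (0, π), using: for integers n ≥ 1, ∫_0^π sin²(nx) dx = ∫_0^π cos²(nx) dx = π/2; for n ≠ n', ∫_0^π sin(nx)sin(n'x) dx = ∫_0^π cos(nx)cos(n'x) dx = 0; and by product-to-sum, ∫_0^π sin(nx)cos(n'x) dx = ½∫_0^π [sin((n+n')x) + sin((n−n')x)] dx, which is 0 when n+n' is even and 2n/(n²−n'²) when n+n' is odd (it need not vanish on (0, π)).
  u² squared terms: (-3)²·∫cos(2x)² dx = 9·π/2 = 9*π/2;  (-2)²·∫sin(4x)² dx = 4·π/2 = 2*π;  (-2)²·∫sin(5x)² dx = 4·π/2 = 2*π.
  u² cross terms: 2·(-3)·(-2)·∫cos(2x)·sin(4x) dx = 12·(0) = 0;  2·(-3)·(-2)·∫cos(2x)·sin(5x) dx = 12·(10/21) = 40/7;  2·(-2)·(-2)·∫sin(4x)·sin(5x) dx = 8·(0) = 0.
  So ∫_0^π u² dx = 9*π/2 + 2*π + 2*π + 0 + 40/7 + 0 = 40/7 + 17*π/2.
  (u')² squared terms: (-10)²·∫cos(5x)² dx = 100·π/2 = 50*π;  (-8)²·∫cos(4x)² dx = 64·π/2 = 32*π;  (6)²·∫sin(2x)² dx = 36·π/2 = 18*π.
  (u')² cross terms: 2·(-10)·(-8)·∫cos(5x)·cos(4x) dx = 160·(0) = 0;  2·(-10)·(6)·∫cos(5x)·sin(2x) dx = -120·(-4/21) = 160/7;  2·(-8)·(6)·∫cos(4x)·sin(2x) dx = -96·(0) = 0.
  So ∫_0^π (u')² dx = 50*π + 32*π + 18*π + 0 + 160/7 + 0 = 160/7 + 100*π.
||u||_{H^1}^2 = (40/7 + 17*π/2) + (160/7 + 100*π) = 200/7 + 217*π/2.


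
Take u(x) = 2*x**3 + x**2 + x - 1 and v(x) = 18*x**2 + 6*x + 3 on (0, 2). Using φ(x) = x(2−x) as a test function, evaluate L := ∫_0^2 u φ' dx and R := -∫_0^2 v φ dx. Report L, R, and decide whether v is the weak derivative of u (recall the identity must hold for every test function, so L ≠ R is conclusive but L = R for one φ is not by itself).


LHS = -68/5, RHS = -204/5. No, v is not the weak derivative of u.

u(x) = 2*x**3 + x**2 + x - 1, classical derivative u'(x) = 6*x**2 + 2*x + 1.
φ(x) = x(2−x), so φ'(x) = 2 - 2*x.
Note φ(0) = φ(2) = 0, so the boundary term u·φ vanishes.
LHS = ∫_0^2 u(x) φ'(x) dx = ∫_0^2 (-4*x^4 + 2*x^3 + 4*x - 2) dx. Term by term:
  ∫_0^2 -4*x^4 dx = -128/5;  ∫_0^2 2*x^3 dx = 8;  ∫_0^2 4*x dx = 8;
  ∫_0^2 -2 dx = -4.
Sum: -128/5 + 8 + 8 − 4 = -68/5.
So LHS = -68/5.
∫_0^2 v(x) φ(x) dx = ∫_0^2 (-18*x^4 + 30*x^3 + 9*x^2 + 6*x) dx. Term by term:
  ∫_0^2 -18*x^4 dx = -576/5;  ∫_0^2 30*x^3 dx = 120;  ∫_0^2 9*x^2 dx = 24;
  ∫_0^2 6*x dx = 12.
Sum: -576/5 + 120 + 24 + 12 = 204/5.
So RHS = -∫_0^2 v(x) φ(x) dx = -204/5.
LHS − RHS = 136/5 ≠ 0, so the identity fails.
(For a valid weak derivative the identity must hold for EVERY test function, in particular this one. The failure shows v is NOT the weak derivative of u.)
Correct weak derivative would be u'(x) = 6*x**2 + 2*x + 1.


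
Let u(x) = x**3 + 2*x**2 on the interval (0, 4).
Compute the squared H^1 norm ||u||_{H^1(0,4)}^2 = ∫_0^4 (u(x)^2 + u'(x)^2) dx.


||u||_{H^1}^2 = 336384/35

The H^1 norm (squared) on an interval (0, L) is
  ||u||_{H^1}^2 = ∫_0^L u(x)^2 dx + ∫_0^L u'(x)^2 dx.
Compute u'(x) = 3*x**2 + 4*x.
Then u(x)^2 = x**6 + 4*x**5 + 4*x**4 and u'(x)^2 = 9*x**4 + 24*x**3 + 16*x**2.
Integrate each monomial from 0 to 4 using ∫_0^4 c·x^n dx = c·4^(n+1)/(n+1):
  ∫_0^4 u(x)^2 dx = ∫_0^4 (x^6 + 4*x^5 + 4*x^4) dx. Term by term:
    ∫_0^4 x^6 dx = 16384/7;  ∫_0^4 4*x^5 dx = 8192/3;  ∫_0^4 4*x^4 dx = 4096/5.
  Sum: 16384/7 + 8192/3 + 4096/5 = 618496/105.
  ∫_0^4 u'(x)^2 dx = ∫_0^4 (9*x^4 + 24*x^3 + 16*x^2) dx. Term by term:
    ∫_0^4 9*x^4 dx = 9216/5;  ∫_0^4 24*x^3 dx = 1536;  ∫_0^4 16*x^2 dx = 1024/3.
  Sum: 9216/5 + 1536 + 1024/3 = 55808/15.
Adding: ||u||_{H^1}^2 = 618496/105 + 55808/15 = 336384/35.


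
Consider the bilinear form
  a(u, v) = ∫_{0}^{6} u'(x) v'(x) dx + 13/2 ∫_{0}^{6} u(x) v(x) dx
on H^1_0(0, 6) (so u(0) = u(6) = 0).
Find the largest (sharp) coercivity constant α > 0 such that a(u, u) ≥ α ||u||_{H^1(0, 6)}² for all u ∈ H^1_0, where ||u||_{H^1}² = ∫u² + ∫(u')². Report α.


α = 1

Coercivity of a(·,·) on H^1_0(0, 6) means a(u, u) ≥ α ||u||_{H^1}² for every u ∈ H^1_0.
The interval has length L = 6, and Poincaré/coercivity depend only on L. Here a(u, u) = ∫(u')² + (13/2)·∫u².
Here c = 13/2 ≥ 1, so a(u,u) = ∫(u')² + c∫u² ≥ ∫(u')² + ∫u² = ||u||_{H^1}², i.e. α = 1 works. No larger α is possible: a(u,u) ≥ α||u||_{H^1}² means (1−α)∫(u')² ≥ (α−c)∫u², and for the modes u_n = sin(nπ(x−x₀)/L) (x₀ the left endpoint) one has ∫u_n²/∫(u_n')² = (L/(nπ))² → 0, so a(u_n,u_n)/||u_n||_{H^1}² → 1. Hence the optimal constant is α = 1.
Therefore α = 1.


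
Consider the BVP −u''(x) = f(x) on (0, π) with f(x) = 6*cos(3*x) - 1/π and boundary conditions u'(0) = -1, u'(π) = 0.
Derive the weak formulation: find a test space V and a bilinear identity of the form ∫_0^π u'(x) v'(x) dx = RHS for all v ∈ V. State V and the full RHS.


V = H^1(0, π) (v unrestricted at boundary; u is determined up to an additive constant); weak form: ∫_0^π u'v' dx = ∫_0^π (6*cos(3*x) - 1/π) v dx + v(0) for all v ∈ V.

Multiply both sides by a test function v and integrate from 0 to π:
  ∫_0^π −u''(x) v(x) dx = ∫_0^π f(x) v(x) dx.
Integrate the LHS by parts once:
  ∫_0^π −u'' v dx = −[u'(x) v(x)]_0^π + ∫_0^π u'(x) v'(x) dx.
Thus ∫_0^π u'(x) v'(x) dx = ∫_0^π f(x) v(x) dx + [u'(x) v(x)]_0^π.
Choose V so that boundary terms are either known or forced to vanish.
u has inhomogeneous Neumann u'(0) = -1, u'(π) = 0. [u' v]_0^π = (0)·v(π) − (-1)·v(0) = v(0). Take V = H^1(0, π); boundary term becomes part of RHS.
Weak formulation: find u (satisfying any essential BC) such that ∫_0^π u'(x) v'(x) dx = ∫_0^π f v dx + v(0) for all v ∈ V (Neumann data are natural BCs: they enter the RHS as boundary terms).
Substituting f(x) = 6*cos(3*x) - 1/π, the right-hand side is ∫_0^π (6*cos(3*x) - 1/π) v dx + v(0).
Compatibility check (pure Neumann): taking v ≡ 1 ∈ V gives 0 = ∫_0^π f dx + (0) − (-1), i.e. ∫_0^π f dx must equal u'(0) − u'(π) = -1. Indeed ∫_0^π (6*cos(3*x) - 1/π) dx = -1, so the data are compatible. The solution is then unique only up to an additive constant (fix it e.g. by requiring ∫_0^π u dx = 0).


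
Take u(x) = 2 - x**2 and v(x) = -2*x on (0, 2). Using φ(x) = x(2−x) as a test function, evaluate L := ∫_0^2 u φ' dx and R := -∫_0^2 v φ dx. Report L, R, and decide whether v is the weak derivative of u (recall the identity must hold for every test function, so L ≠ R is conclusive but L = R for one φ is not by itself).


LHS = 8/3, RHS = 8/3. Yes, v = u' weakly.

u(x) = 2 - x**2, classical derivative u'(x) = -2*x.
φ(x) = x(2−x), so φ'(x) = 2 - 2*x.
Note φ(0) = φ(2) = 0, so the boundary term u·φ vanishes.
LHS = ∫_0^2 u(x) φ'(x) dx = ∫_0^2 (2*x^3 - 2*x^2 - 4*x + 4) dx. Term by term:
  ∫_0^2 2*x^3 dx = 8;  ∫_0^2 -2*x^2 dx = -16/3;  ∫_0^2 -4*x dx = -8;
  ∫_0^2 4 dx = 8.
Sum: 8 − 16/3 − 8 + 8 = 8/3.
So LHS = 8/3.
∫_0^2 v(x) φ(x) dx = ∫_0^2 (2*x^3 - 4*x^2) dx. Term by term:
  ∫_0^2 2*x^3 dx = 8;  ∫_0^2 -4*x^2 dx = -32/3.
Sum: 8 − 32/3 = -8/3.
So RHS = -∫_0^2 v(x) φ(x) dx = 8/3.
LHS = RHS, so the identity holds for this test φ.
Moreover u is smooth here and v(x) = u'(x) = -2*x pointwise, so the identity holds for every test function. Hence v is the weak derivative of u.


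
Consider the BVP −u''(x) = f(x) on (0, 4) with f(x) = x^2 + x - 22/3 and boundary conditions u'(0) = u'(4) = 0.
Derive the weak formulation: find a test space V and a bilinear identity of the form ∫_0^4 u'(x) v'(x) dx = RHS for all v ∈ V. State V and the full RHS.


V = H^1(0, 4) (no boundary constraint on v; u is determined up to an additive constant); weak form: ∫_0^4 u'v' dx = ∫_0^4 (x^2 + x - 22/3) v dx for all v ∈ V.

Multiply both sides by a test function v and integrate from 0 to 4:
  ∫_0^4 −u''(x) v(x) dx = ∫_0^4 f(x) v(x) dx.
Integrate the LHS by parts once:
  ∫_0^4 −u'' v dx = −[u'(x) v(x)]_0^4 + ∫_0^4 u'(x) v'(x) dx.
Thus ∫_0^4 u'(x) v'(x) dx = ∫_0^4 f(x) v(x) dx + [u'(x) v(x)]_0^4.
Choose V so that boundary terms are either known or forced to vanish.
u has homogeneous Neumann: u'(0) = u'(4) = 0. So [u' v]_0^4 = 0·v(4) − 0·v(0) = 0 for any v; take V = H^1(0, 4).
Weak formulation: find u (satisfying any essential BC) such that ∫_0^4 u'(x) v'(x) dx = ∫_0^4 f v dx for all v ∈ V (homogeneous Neumann, so boundary terms vanish).
Substituting f(x) = x^2 + x - 22/3, the right-hand side is ∫_0^4 (x^2 + x - 22/3) v dx.
Compatibility check (pure Neumann): taking v ≡ 1 ∈ V gives 0 = ∫_0^4 f dx + (0) − (0), i.e. ∫_0^4 f dx must equal u'(0) − u'(4) = 0. Indeed ∫_0^4 (x^2 + x - 22/3) dx = 0, so the data are compatible. The solution is then unique only up to an additive constant (fix it e.g. by requiring ∫_0^4 u dx = 0).


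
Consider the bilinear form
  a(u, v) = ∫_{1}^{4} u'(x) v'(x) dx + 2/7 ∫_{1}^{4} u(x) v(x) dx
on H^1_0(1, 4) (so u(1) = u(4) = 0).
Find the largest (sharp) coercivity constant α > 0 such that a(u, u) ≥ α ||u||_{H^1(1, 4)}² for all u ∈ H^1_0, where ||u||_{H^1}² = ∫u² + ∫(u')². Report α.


α = (18/7 + π^2)/(9 + π^2)

Coercivity of a(·,·) on H^1_0(1, 4) means a(u, u) ≥ α ||u||_{H^1}² for every u ∈ H^1_0.
The interval has length L = 3, and Poincaré/coercivity depend only on L. Here a(u, u) = ∫(u')² + (2/7)·∫u².
Here 0 < c = 2/7 < 1. The condition a(u,u) ≥ α||u||_{H^1}² reads (1−α)∫(u')² ≥ (α−c)∫u². Any admissible α is ≤ 1 (rapidly oscillating u have ∫u²/∫(u')² → 0), and α = 1 would force 0 ≥ (1−c)∫u², impossible since c < 1; so 1−α > 0. By the sharp Poincaré inequality on H^1_0 of an interval of length L, ∫(u')² ≥ (π/L)²∫u² with equality for the first sine mode sin(π(x−x₀)/L) (x₀ the left endpoint), so the inequality holds for all u iff (1−α)(π/L)² ≥ α − c, i.e. α ≤ ((π/L)² + c)/((π/L)² + 1) = (1 + c(L/π)²)/(1 + (L/π)²). With (π/L)² = π^2/9 and c = 2/7, the largest admissible constant is α = ((π/L)² + c)/((π/L)² + 1).
Simplifying, α = (18/7 + π^2)/(9 + π^2).


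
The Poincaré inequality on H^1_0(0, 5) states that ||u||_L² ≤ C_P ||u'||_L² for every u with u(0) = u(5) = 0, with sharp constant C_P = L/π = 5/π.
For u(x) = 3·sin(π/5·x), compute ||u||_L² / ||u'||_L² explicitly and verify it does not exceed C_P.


||u||_L² / ||u'||_L² = 5/π = C_P.

u(x) = 3·sin(π/5·x), so u'(x) = 3*π*cos(π*x/5)/5.
Writing u(x) = A·sin(kπx/L) with A = 3 and k = 1, use ∫_0^L sin²(kπx/L) dx = L/2 and ∫_0^L cos²(kπx/L) dx = L/2.
u² = 9·sin²(π/5·x) and (u')² = 9*π^2/25·cos²(π/5·x), and each of sin², cos² integrates to L/2 = 5/2 over (0, 5).
∫_0^5 u² dx = 45/2, so ||u||_L² = 3*sqrt(10)/2.
∫_0^5 (u')² dx = 9*π^2/10, so ||u'||_L² = 3*sqrt(10)*π/10.
Ratio ||u||_L² / ||u'||_L² = 5/π.
Sharp Poincaré constant on H^1_0(0, 5) is C_P = L/π = 5/π, achieved by sin(π/5·x).
This is the k = 1 eigenfunction (up to amplitude), so the ratio equals the sharp Poincaré constant exactly.


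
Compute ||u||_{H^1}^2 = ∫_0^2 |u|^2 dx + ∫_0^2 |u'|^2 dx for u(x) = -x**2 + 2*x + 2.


||u||_{H^1}^2 = 256/15

The H^1 norm (squared) on an interval (0, L) is
  ||u||_{H^1}^2 = ∫_0^L u(x)^2 dx + ∫_0^L u'(x)^2 dx.
Compute u'(x) = 2 - 2*x.
Then u(x)^2 = x**4 - 4*x**3 + 8*x + 4 and u'(x)^2 = 4*x**2 - 8*x + 4.
Integrate each monomial from 0 to 2 using ∫_0^2 c·x^n dx = c·2^(n+1)/(n+1):
  ∫_0^2 u(x)^2 dx = ∫_0^2 (x^4 - 4*x^3 + 8*x + 4) dx. Term by term:
    ∫_0^2 x^4 dx = 32/5;  ∫_0^2 -4*x^3 dx = -16;  ∫_0^2 8*x dx = 16;
    ∫_0^2 4 dx = 8.
  Sum: 32/5 − 16 + 16 + 8 = 72/5.
  ∫_0^2 u'(x)^2 dx = ∫_0^2 (4*x^2 - 8*x + 4) dx. Term by term:
    ∫_0^2 4*x^2 dx = 32/3;  ∫_0^2 -8*x dx = -16;  ∫_0^2 4 dx = 8.
  Sum: 32/3 − 16 + 8 = 8/3.
Adding: ||u||_{H^1}^2 = 72/5 + 8/3 = 256/15.


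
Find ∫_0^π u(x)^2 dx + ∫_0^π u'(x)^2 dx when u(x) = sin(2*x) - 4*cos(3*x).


||u||_{H^1(0,π)}^2 = 64 + 165*π/2

u'(x) = 12*sin(3*x) + 2*cos(2*x).
Expand u² and (u')² and integrate term by term on (0, π), using: for integers n ≥ 1, ∫_0^π sin²(nx) dx = ∫_0^π cos²(nx) dx = π/2; for n ≠ n', ∫_0^π sin(nx)sin(n'x) dx = ∫_0^π cos(nx)cos(n'x) dx = 0; and by product-to-sum, ∫_0^π sin(nx)cos(n'x) dx = ½∫_0^π [sin((n+n')x) + sin((n−n')x)] dx, which is 0 when n+n' is even and 2n/(n²−n'²) when n+n' is odd (it need not vanish on (0, π)).
  u² squared terms: (-4)²·∫cos(3x)² dx = 16·π/2 = 8*π;  (1)²·∫sin(2x)² dx = 1·π/2 = π/2.
  u² cross terms: 2·(-4)·(1)·∫cos(3x)·sin(2x) dx = -8·(-4/5) = 32/5.
  So ∫_0^π u² dx = 8*π + π/2 + 32/5 = 32/5 + 17*π/2.
  (u')² squared terms: (2)²·∫cos(2x)² dx = 4·π/2 = 2*π;  (12)²·∫sin(3x)² dx = 144·π/2 = 72*π.
  (u')² cross terms: 2·(2)·(12)·∫cos(2x)·sin(3x) dx = 48·(6/5) = 288/5.
  So ∫_0^π (u')² dx = 2*π + 72*π + 288/5 = 288/5 + 74*π.
||u||_{H^1}^2 = (32/5 + 17*π/2) + (288/5 + 74*π) = 64 + 165*π/2.


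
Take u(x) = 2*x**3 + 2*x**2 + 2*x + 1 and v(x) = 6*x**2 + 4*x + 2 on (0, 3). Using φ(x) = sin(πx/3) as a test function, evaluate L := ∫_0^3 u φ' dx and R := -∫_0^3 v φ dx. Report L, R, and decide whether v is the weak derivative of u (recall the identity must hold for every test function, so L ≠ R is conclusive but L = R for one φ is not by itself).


LHS = -210/π + 648/π^3, RHS = -210/π + 648/π^3. Yes, v = u' weakly.

u(x) = 2*x**3 + 2*x**2 + 2*x + 1, classical derivative u'(x) = 6*x**2 + 4*x + 2.
φ(x) = sin(πx/3), so φ'(x) = π*cos(π*x/3)/3.
Note φ(0) = φ(3) = 0, so the boundary term u·φ vanishes.
LHS = ∫_0^3 u(x) φ'(x) dx = ∫_0^3 (2*π*x^3*cos(π*x/3)/3 + 2*π*x^2*cos(π*x/3)/3 + 2*π*x*cos(π*x/3)/3 + π*cos(π*x/3)/3) dx. Term by term:
  ∫_0^3 π*cos(π*x/3)/3 dx = 0;  ∫_0^3 2*π*x*cos(π*x/3)/3 dx = -12/π;  ∫_0^3 2*π*x^2*cos(π*x/3)/3 dx = -36/π;
  ∫_0^3 2*π*x^3*cos(π*x/3)/3 dx = -162/π + 648/π^3.
Sum: 0 − 12/π − 36/π + -162/π + 648/π^3 = -210/π + 648/π^3.
So LHS = -210/π + 648/π^3.
∫_0^3 v(x) φ(x) dx = ∫_0^3 (6*x^2*sin(π*x/3) + 4*x*sin(π*x/3) + 2*sin(π*x/3)) dx. Term by term:
  ∫_0^3 2*sin(π*x/3) dx = 12/π;  ∫_0^3 4*x*sin(π*x/3) dx = 36/π;  ∫_0^3 6*x^2*sin(π*x/3) dx = -648/π^3 + 162/π.
Sum: 12/π + 36/π + -648/π^3 + 162/π = -648/π^3 + 210/π.
So RHS = -∫_0^3 v(x) φ(x) dx = -210/π + 648/π^3.
LHS = RHS, so the identity holds for this test φ.
Moreover u is smooth here and v(x) = u'(x) = 6*x**2 + 4*x + 2 pointwise, so the identity holds for every test function. Hence v is the weak derivative of u.


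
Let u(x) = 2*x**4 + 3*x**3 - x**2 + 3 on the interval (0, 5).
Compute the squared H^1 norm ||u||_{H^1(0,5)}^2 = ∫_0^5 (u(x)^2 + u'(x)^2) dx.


||u||_{H^1}^2 = 165019460/63

The H^1 norm (squared) on an interval (0, L) is
  ||u||_{H^1}^2 = ∫_0^L u(x)^2 dx + ∫_0^L u'(x)^2 dx.
Compute u'(x) = 8*x**3 + 9*x**2 - 2*x.
Then u(x)^2 = 4*x**8 + 12*x**7 + 5*x**6 - 6*x**5 + 13*x**4 + 18*x**3 - 6*x**2 + 9 and u'(x)^2 = 64*x**6 + 144*x**5 + 49*x**4 - 36*x**3 + 4*x**2.
Integrate each monomial from 0 to 5 using ∫_0^5 c·x^n dx = c·5^(n+1)/(n+1):
  ∫_0^5 u(x)^2 dx = ∫_0^5 (4*x^8 + 12*x^7 + 5*x^6 - 6*x^5 + 13*x^4 + 18*x^3 - 6*x^2 + 9) dx. Term by term:
    ∫_0^5 4*x^8 dx = 7812500/9;  ∫_0^5 12*x^7 dx = 1171875/2;  ∫_0^5 5*x^6 dx = 390625/7;
    ∫_0^5 -6*x^5 dx = -15625;  ∫_0^5 13*x^4 dx = 8125;  ∫_0^5 18*x^3 dx = 5625/2;
    ∫_0^5 -6*x^2 dx = -250;  ∫_0^5 9 dx = 45.
  Sum: 7812500/9 + 1171875/2 + 390625/7 − 15625 + 8125 + 5625/2 − 250 + 45 = 94808960/63.
  ∫_0^5 u'(x)^2 dx = ∫_0^5 (64*x^6 + 144*x^5 + 49*x^4 - 36*x^3 + 4*x^2) dx. Term by term:
    ∫_0^5 64*x^6 dx = 5000000/7;  ∫_0^5 144*x^5 dx = 375000;  ∫_0^5 49*x^4 dx = 30625;
    ∫_0^5 -36*x^3 dx = -5625;  ∫_0^5 4*x^2 dx = 500/3.
  Sum: 5000000/7 + 375000 + 30625 − 5625 + 500/3 = 23403500/21.
Adding: ||u||_{H^1}^2 = 94808960/63 + 23403500/21 = 165019460/63.


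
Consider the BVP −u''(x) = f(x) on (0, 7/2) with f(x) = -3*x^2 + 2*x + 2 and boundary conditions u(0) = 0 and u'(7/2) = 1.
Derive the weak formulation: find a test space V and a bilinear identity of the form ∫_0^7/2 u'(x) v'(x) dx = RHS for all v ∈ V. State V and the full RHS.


V = {v ∈ H^1(0, 7/2) : v(0) = 0} (test functions vanish at x = 0 where u is specified); weak form: ∫_0^7/2 u'v' dx = ∫_0^7/2 (-3*x^2 + 2*x + 2) v dx + v(7/2) for all v ∈ V.

Multiply both sides by a test function v and integrate from 0 to 7/2:
  ∫_0^7/2 −u''(x) v(x) dx = ∫_0^7/2 f(x) v(x) dx.
Integrate the LHS by parts once:
  ∫_0^7/2 −u'' v dx = −[u'(x) v(x)]_0^7/2 + ∫_0^7/2 u'(x) v'(x) dx.
Thus ∫_0^7/2 u'(x) v'(x) dx = ∫_0^7/2 f(x) v(x) dx + [u'(x) v(x)]_0^7/2.
Choose V so that boundary terms are either known or forced to vanish.
Mixed BC: u(0) = 0 (Dirichlet) and u'(7/2) = 1 (Neumann). Define V = {v ∈ H^1(0, 7/2) : v(0) = 0}. Then [u' v]_0^7/2 = u'(7/2)·v(7/2) − u'(0)·0 = v(7/2).
Weak formulation: find u (satisfying any essential BC) such that ∫_0^7/2 u'(x) v'(x) dx = ∫_0^7/2 f v dx + v(7/2) for all v ∈ V (Dirichlet at 0 absorbed into V; Neumann datum at x = 7/2 contributes the boundary term).
Substituting f(x) = -3*x^2 + 2*x + 2, the right-hand side is ∫_0^7/2 (-3*x^2 + 2*x + 2) v dx + v(7/2).


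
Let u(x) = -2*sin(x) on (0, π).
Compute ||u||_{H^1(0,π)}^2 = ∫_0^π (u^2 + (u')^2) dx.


||u||_{H^1(0,π)}^2 = 4*π

u'(x) = -2*cos(x).
Expand u² and (u')² and integrate term by term on (0, π), using: for integers n ≥ 1, ∫_0^π sin²(nx) dx = ∫_0^π cos²(nx) dx = π/2; for n ≠ n', ∫_0^π sin(nx)sin(n'x) dx = ∫_0^π cos(nx)cos(n'x) dx = 0; and by product-to-sum, ∫_0^π sin(nx)cos(n'x) dx = ½∫_0^π [sin((n+n')x) + sin((n−n')x)] dx, which is 0 when n+n' is even and 2n/(n²−n'²) when n+n' is odd (it need not vanish on (0, π)).
  u² squared terms: (-2)²·∫sin(x)² dx = 4·π/2 = 2*π.
  So ∫_0^π u² dx = 2*π.
  (u')² squared terms: (-2)²·∫cos(x)² dx = 4·π/2 = 2*π.
  So ∫_0^π (u')² dx = 2*π.
||u||_{H^1}^2 = (2*π) + (2*π) = 4*π.


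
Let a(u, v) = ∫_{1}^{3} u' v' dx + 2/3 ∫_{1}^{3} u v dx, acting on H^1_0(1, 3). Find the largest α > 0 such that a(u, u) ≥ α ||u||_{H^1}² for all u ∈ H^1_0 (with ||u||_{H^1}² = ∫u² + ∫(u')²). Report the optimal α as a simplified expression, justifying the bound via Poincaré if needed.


α = (8/3 + π^2)/(4 + π^2)

Coercivity of a(·,·) on H^1_0(1, 3) means a(u, u) ≥ α ||u||_{H^1}² for every u ∈ H^1_0.
The interval has length L = 2, and Poincaré/coercivity depend only on L. Here a(u, u) = ∫(u')² + (2/3)·∫u².
Here 0 < c = 2/3 < 1. The condition a(u,u) ≥ α||u||_{H^1}² reads (1−α)∫(u')² ≥ (α−c)∫u². Any admissible α is ≤ 1 (rapidly oscillating u have ∫u²/∫(u')² → 0), and α = 1 would force 0 ≥ (1−c)∫u², impossible since c < 1; so 1−α > 0. By the sharp Poincaré inequality on H^1_0 of an interval of length L, ∫(u')² ≥ (π/L)²∫u² with equality for the first sine mode sin(π(x−x₀)/L) (x₀ the left endpoint), so the inequality holds for all u iff (1−α)(π/L)² ≥ α − c, i.e. α ≤ ((π/L)² + c)/((π/L)² + 1) = (1 + c(L/π)²)/(1 + (L/π)²). With (π/L)² = π^2/4 and c = 2/3, the largest admissible constant is α = ((π/L)² + c)/((π/L)² + 1).
Simplifying, α = (8/3 + π^2)/(4 + π^2).


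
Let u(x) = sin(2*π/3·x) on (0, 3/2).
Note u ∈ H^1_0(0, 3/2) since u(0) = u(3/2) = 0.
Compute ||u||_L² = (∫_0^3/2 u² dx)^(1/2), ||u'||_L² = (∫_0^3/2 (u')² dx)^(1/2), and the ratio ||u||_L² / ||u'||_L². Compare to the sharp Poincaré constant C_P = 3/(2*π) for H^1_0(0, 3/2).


||u||_L² / ||u'||_L² = 3/(2*π) = C_P.

u(x) = sin(2*π/3·x), so u'(x) = 2*π*cos(2*π*x/3)/3.
Writing u(x) = A·sin(kπx/L) with A = 1 and k = 1, use ∫_0^L sin²(kπx/L) dx = L/2 and ∫_0^L cos²(kπx/L) dx = L/2.
u² = 1·sin²(2*π/3·x) and (u')² = 4*π^2/9·cos²(2*π/3·x), and each of sin², cos² integrates to L/2 = 3/4 over (0, 3/2).
∫_0^3/2 u² dx = 3/4, so ||u||_L² = sqrt(3)/2.
∫_0^3/2 (u')² dx = π^2/3, so ||u'||_L² = sqrt(3)*π/3.
Ratio ||u||_L² / ||u'||_L² = 3/(2*π).
Sharp Poincaré constant on H^1_0(0, 3/2) is C_P = L/π = 3/(2*π), achieved by sin(2*π/3·x).
This is the k = 1 eigenfunction (up to amplitude), so the ratio equals the sharp Poincaré constant exactly.


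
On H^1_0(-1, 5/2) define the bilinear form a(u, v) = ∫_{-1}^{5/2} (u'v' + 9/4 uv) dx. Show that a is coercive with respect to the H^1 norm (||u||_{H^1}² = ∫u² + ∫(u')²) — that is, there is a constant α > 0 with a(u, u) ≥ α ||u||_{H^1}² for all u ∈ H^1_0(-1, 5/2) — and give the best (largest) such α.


α = 1

Coercivity of a(·,·) on H^1_0(-1, 5/2) means a(u, u) ≥ α ||u||_{H^1}² for every u ∈ H^1_0.
The interval has length L = 7/2, and Poincaré/coercivity depend only on L. Here a(u, u) = ∫(u')² + (9/4)·∫u².
Here c = 9/4 ≥ 1, so a(u,u) = ∫(u')² + c∫u² ≥ ∫(u')² + ∫u² = ||u||_{H^1}², i.e. α = 1 works. No larger α is possible: a(u,u) ≥ α||u||_{H^1}² means (1−α)∫(u')² ≥ (α−c)∫u², and for the modes u_n = sin(nπ(x−x₀)/L) (x₀ the left endpoint) one has ∫u_n²/∫(u_n')² = (L/(nπ))² → 0, so a(u_n,u_n)/||u_n||_{H^1}² → 1. Hence the optimal constant is α = 1.
Therefore α = 1.


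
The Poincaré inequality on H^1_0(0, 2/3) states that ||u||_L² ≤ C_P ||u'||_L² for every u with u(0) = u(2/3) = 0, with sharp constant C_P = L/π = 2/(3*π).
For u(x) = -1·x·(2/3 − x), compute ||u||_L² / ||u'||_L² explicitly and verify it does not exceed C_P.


||u||_L² / ||u'||_L² = sqrt(10)/15 < C_P = 2/(3*π).

u(x) = -1·x·(2/3 − x), so u'(x) = 2*x - 2/3.
u(x) = -1·x·(2/3 − x) vanishes at x = 0 and x = 2/3, so u ∈ H^1_0(0, 2/3). Differentiate via the product rule and integrate the resulting polynomials term by term.
  ∫_0^2/3 u² dx = ∫_0^2/3 (x^4 - 4*x^3/3 + 4*x^2/9) dx. Term by term:
    ∫_0^2/3 x^4 dx = 32/1215;  ∫_0^2/3 -4*x^3/3 dx = -16/243;  ∫_0^2/3 4*x^2/9 dx = 32/729.
  Sum: 32/1215 − 16/243 + 32/729 = 16/3645.
  ∫_0^2/3 (u')² dx = ∫_0^2/3 (4*x^2 - 8*x/3 + 4/9) dx. Term by term:
    ∫_0^2/3 4*x^2 dx = 32/81;  ∫_0^2/3 -8*x/3 dx = -16/27;  ∫_0^2/3 4/9 dx = 8/27.
  Sum: 32/81 − 16/27 + 8/27 = 8/81.
∫_0^2/3 u² dx = 16/3645, so ||u||_L² = 4*sqrt(5)/135.
∫_0^2/3 (u')² dx = 8/81, so ||u'||_L² = 2*sqrt(2)/9.
Ratio ||u||_L² / ||u'||_L² = sqrt(10)/15.
Sharp Poincaré constant on H^1_0(0, 2/3) is C_P = L/π = 2/(3*π), achieved by sin(3*π/2·x).
A polynomial bump cannot attain the sharp Poincaré constant (only the first sine eigenfunction does), so the ratio is strictly less than C_P, consistent with ||u||_L² ≤ C_P ||u'||_L².


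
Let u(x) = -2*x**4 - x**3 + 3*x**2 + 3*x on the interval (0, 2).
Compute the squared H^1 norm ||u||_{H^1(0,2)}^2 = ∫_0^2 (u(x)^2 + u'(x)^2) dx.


||u||_{H^1}^2 = 316606/315

The H^1 norm (squared) on an interval (0, L) is
  ||u||_{H^1}^2 = ∫_0^L u(x)^2 dx + ∫_0^L u'(x)^2 dx.
Compute u'(x) = -8*x**3 - 3*x**2 + 6*x + 3.
Then u(x)^2 = 4*x**8 + 4*x**7 - 11*x**6 - 18*x**5 + 3*x**4 + 18*x**3 + 9*x**2 and u'(x)^2 = 64*x**6 + 48*x**5 - 87*x**4 - 84*x**3 + 18*x**2 + 36*x + 9.
Integrate each monomial from 0 to 2 using ∫_0^2 c·x^n dx = c·2^(n+1)/(n+1):
  ∫_0^2 u(x)^2 dx = ∫_0^2 (4*x^8 + 4*x^7 - 11*x^6 - 18*x^5 + 3*x^4 + 18*x^3 + 9*x^2) dx. Term by term:
    ∫_0^2 4*x^8 dx = 2048/9;  ∫_0^2 4*x^7 dx = 128;  ∫_0^2 -11*x^6 dx = -1408/7;
    ∫_0^2 -18*x^5 dx = -192;  ∫_0^2 3*x^4 dx = 96/5;  ∫_0^2 18*x^3 dx = 72;
    ∫_0^2 9*x^2 dx = 24.
  Sum: 2048/9 + 128 − 1408/7 − 192 + 96/5 + 72 + 24 = 24448/315.
  ∫_0^2 u'(x)^2 dx = ∫_0^2 (64*x^6 + 48*x^5 - 87*x^4 - 84*x^3 + 18*x^2 + 36*x + 9) dx. Term by term:
    ∫_0^2 64*x^6 dx = 8192/7;  ∫_0^2 48*x^5 dx = 512;  ∫_0^2 -87*x^4 dx = -2784/5;
    ∫_0^2 -84*x^3 dx = -336;  ∫_0^2 18*x^2 dx = 48;  ∫_0^2 36*x dx = 72;
    ∫_0^2 9 dx = 18.
  Sum: 8192/7 + 512 − 2784/5 − 336 + 48 + 72 + 18 = 32462/35.
Adding: ||u||_{H^1}^2 = 24448/315 + 32462/35 = 316606/315.


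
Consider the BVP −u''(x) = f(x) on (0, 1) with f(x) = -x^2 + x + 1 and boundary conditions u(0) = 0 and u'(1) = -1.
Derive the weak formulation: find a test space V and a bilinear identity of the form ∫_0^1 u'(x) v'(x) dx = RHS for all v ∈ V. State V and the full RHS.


V = {v ∈ H^1(0, 1) : v(0) = 0} (test functions vanish at x = 0 where u is specified); weak form: ∫_0^1 u'v' dx = ∫_0^1 (-x^2 + x + 1) v dx − v(1) for all v ∈ V.

Multiply both sides by a test function v and integrate from 0 to 1:
  ∫_0^1 −u''(x) v(x) dx = ∫_0^1 f(x) v(x) dx.
Integrate the LHS by parts once:
  ∫_0^1 −u'' v dx = −[u'(x) v(x)]_0^1 + ∫_0^1 u'(x) v'(x) dx.
Thus ∫_0^1 u'(x) v'(x) dx = ∫_0^1 f(x) v(x) dx + [u'(x) v(x)]_0^1.
Choose V so that boundary terms are either known or forced to vanish.
Mixed BC: u(0) = 0 (Dirichlet) and u'(1) = -1 (Neumann). Define V = {v ∈ H^1(0, 1) : v(0) = 0}. Then [u' v]_0^1 = u'(1)·v(1) − u'(0)·0 = − v(1).
Weak formulation: find u (satisfying any essential BC) such that ∫_0^1 u'(x) v'(x) dx = ∫_0^1 f v dx − v(1) for all v ∈ V (Dirichlet at 0 absorbed into V; Neumann datum at x = 1 contributes the boundary term).
Substituting f(x) = -x^2 + x + 1, the right-hand side is ∫_0^1 (-x^2 + x + 1) v dx − v(1).
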